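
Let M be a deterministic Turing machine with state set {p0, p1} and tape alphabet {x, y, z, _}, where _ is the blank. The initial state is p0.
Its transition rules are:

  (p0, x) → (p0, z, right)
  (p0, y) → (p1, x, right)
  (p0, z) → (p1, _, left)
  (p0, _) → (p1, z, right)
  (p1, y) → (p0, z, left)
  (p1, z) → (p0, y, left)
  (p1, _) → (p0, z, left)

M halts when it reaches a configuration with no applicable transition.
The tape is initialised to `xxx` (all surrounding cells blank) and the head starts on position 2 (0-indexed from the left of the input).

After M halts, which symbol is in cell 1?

state=p0 head=2 tape=xx[x]__   (p0,x)→(p0,z,right)
state=p0 head=3 tape=xxz[_]_   (p0,_)→(p1,z,right)
state=p1 head=4 tape=xxzz[_]   (p1,_)→(p0,z,left)
state=p0 head=3 tape=xxz[z]z   (p0,z)→(p1,_,left)
state=p1 head=2 tape=xx[z]_z   (p1,z)→(p0,y,left)
state=p0 head=1 tape=x[x]y_z   (p0,x)→(p0,z,right)
state=p0 head=2 tape=xz[y]_z   (p0,y)→(p1,x,right)
state=p1 head=3 tape=xzx[_]z   (p1,_)→(p0,z,left)
state=p0 head=2 tape=xz[x]zz   (p0,x)→(p0,z,right)
state=p0 head=3 tape=xzz[z]z   (p0,z)→(p1,_,left)
state=p1 head=2 tape=xz[z]_z   (p1,z)→(p0,y,left)
state=p0 head=1 tape=x[z]y_z   (p0,z)→(p1,_,left)
state=p1 head=0 tape=[x]_y_z
Cell 1 holds _ when M halts.

_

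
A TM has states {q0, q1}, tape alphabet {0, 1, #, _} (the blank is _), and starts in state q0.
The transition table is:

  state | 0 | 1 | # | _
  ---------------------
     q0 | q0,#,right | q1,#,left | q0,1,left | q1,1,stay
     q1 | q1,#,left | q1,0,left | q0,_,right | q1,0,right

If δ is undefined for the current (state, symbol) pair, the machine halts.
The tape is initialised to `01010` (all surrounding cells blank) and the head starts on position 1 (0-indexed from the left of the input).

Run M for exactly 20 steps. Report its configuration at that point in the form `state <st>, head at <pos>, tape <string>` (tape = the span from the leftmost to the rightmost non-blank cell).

state q1, head at -3, tape ###1010

q0 | ___0[1]010   read 1 → write #, move left, go to q1
q1 | ___[0]#010   read 0 → write #, move left, go to q1
q1 | __[_]##010   read _ → write 0, move right, go to q1
q1 | __0[#]#010   read # → write _, move right, go to q0
q0 | __0_[#]010   read # → write 1, move left, go to q0
q0 | __0[_]1010   read _ → write 1, move stay, go to q1
q1 | __0[1]1010   read 1 → write 0, move left, go to q1
q1 | __[0]01010   read 0 → write #, move left, go to q1
q1 | _[_]#01010   read _ → write 0, move right, go to q1
q1 | _0[#]01010   read # → write _, move right, go to q0
q0 | _0_[0]1010   read 0 → write #, move right, go to q0
q0 | _0_#[1]010   read 1 → write #, move left, go to q1
q1 | _0_[#]#010   read # → write _, move right, go to q0
q0 | _0__[#]010   read # → write 1, move left, go to q0
q0 | _0_[_]1010   read _ → write 1, move stay, go to q1
q1 | _0_[1]1010   read 1 → write 0, move left, go to q1
q1 | _0[_]01010   read _ → write 0, move right, go to q1
q1 | _00[0]1010   read 0 → write #, move left, go to q1
q1 | _0[0]#1010   read 0 → write #, move left, go to q1
q1 | _[0]##1010   read 0 → write #, move left, go to q1
q1 | [_]###1010
After 20 steps: state q1, head at -3, tape ###1010.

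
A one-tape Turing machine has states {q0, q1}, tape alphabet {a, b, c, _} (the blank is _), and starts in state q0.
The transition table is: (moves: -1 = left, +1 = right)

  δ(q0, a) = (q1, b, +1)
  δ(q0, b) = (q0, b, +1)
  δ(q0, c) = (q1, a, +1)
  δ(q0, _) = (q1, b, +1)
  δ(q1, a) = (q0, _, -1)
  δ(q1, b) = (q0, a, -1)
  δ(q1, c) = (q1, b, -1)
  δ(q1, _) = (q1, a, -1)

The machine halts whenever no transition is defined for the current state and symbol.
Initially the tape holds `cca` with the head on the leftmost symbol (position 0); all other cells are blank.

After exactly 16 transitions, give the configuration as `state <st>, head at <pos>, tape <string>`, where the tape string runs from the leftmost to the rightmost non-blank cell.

state q1, head at 2, tape bbbba

state=q0 head=0 tape=__[c]ca   (q0,c)→(q1,a,+1)
state=q1 head=1 tape=__a[c]a   (q1,c)→(q1,b,-1)
state=q1 head=0 tape=__[a]ba   (q1,a)→(q0,_,-1)
state=q0 head=-1 tape=_[_]_ba   (q0,_)→(q1,b,+1)
state=q1 head=0 tape=_b[_]ba   (q1,_)→(q1,a,-1)
state=q1 head=-1 tape=_[b]aba   (q1,b)→(q0,a,-1)
state=q0 head=-2 tape=[_]aaba   (q0,_)→(q1,b,+1)
state=q1 head=-1 tape=b[a]aba   (q1,a)→(q0,_,-1)
state=q0 head=-2 tape=[b]_aba   (q0,b)→(q0,b,+1)
state=q0 head=-1 tape=b[_]aba   (q0,_)→(q1,b,+1)
state=q1 head=0 tape=bb[a]ba   (q1,a)→(q0,_,-1)
state=q0 head=-1 tape=b[b]_ba   (q0,b)→(q0,b,+1)
state=q0 head=0 tape=bb[_]ba   (q0,_)→(q1,b,+1)
state=q1 head=1 tape=bbb[b]a   (q1,b)→(q0,a,-1)
state=q0 head=0 tape=bb[b]aa   (q0,b)→(q0,b,+1)
state=q0 head=1 tape=bbb[a]a   (q0,a)→(q1,b,+1)
state=q1 head=2 tape=bbbb[a]
After 16 steps: state q1, head at 2, tape bbbba.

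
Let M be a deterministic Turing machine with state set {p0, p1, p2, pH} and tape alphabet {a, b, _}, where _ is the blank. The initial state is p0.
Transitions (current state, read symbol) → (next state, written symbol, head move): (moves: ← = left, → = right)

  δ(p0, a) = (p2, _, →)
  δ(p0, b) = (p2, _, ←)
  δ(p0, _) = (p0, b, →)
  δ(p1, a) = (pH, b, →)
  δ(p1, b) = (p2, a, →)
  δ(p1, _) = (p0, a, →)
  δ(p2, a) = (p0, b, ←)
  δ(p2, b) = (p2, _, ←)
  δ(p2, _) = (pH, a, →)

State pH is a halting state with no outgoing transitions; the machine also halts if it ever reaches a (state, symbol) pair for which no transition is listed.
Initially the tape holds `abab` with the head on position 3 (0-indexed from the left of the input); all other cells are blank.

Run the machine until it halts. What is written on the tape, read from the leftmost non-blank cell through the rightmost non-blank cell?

p0 | __aba[b]   read b → write _, move ←, go to p2
p2 | __ab[a]_   read a → write b, move ←, go to p0
p0 | __a[b]b_   read b → write _, move ←, go to p2
p2 | __[a]_b_   read a → write b, move ←, go to p0
p0 | _[_]b_b_   read _ → write b, move →, go to p0
p0 | _b[b]_b_   read b → write _, move ←, go to p2
p2 | _[b]__b_   read b → write _, move ←, go to p2
p2 | [_]___b_   read _ → write a, move →, go to pH
pH | a[_]__b_
The non-blank tape span at halt is a___b.

a___b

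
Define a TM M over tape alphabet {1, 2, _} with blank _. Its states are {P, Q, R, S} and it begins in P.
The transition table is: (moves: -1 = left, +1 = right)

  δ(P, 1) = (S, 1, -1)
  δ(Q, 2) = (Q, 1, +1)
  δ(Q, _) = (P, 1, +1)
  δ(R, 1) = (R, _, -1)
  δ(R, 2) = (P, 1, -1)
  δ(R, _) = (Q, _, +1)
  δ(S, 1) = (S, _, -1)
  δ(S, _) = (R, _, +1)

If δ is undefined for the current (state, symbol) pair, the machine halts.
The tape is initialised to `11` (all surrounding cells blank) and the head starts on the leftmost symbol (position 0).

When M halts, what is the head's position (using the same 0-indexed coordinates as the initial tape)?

state=P head=0 tape=_[1]1   (P,1)→(S,1,-1)
state=S head=-1 tape=[_]11   (S,_)→(R,_,+1)
state=R head=0 tape=_[1]1   (R,1)→(R,_,-1)
state=R head=-1 tape=[_]_1   (R,_)→(Q,_,+1)
state=Q head=0 tape=_[_]1   (Q,_)→(P,1,+1)
state=P head=1 tape=_1[1]   (P,1)→(S,1,-1)
state=S head=0 tape=_[1]1   (S,1)→(S,_,-1)
state=S head=-1 tape=[_]_1   (S,_)→(R,_,+1)
state=R head=0 tape=_[_]1   (R,_)→(Q,_,+1)
state=Q head=1 tape=__[1]
At halt the head is at cell 1.

1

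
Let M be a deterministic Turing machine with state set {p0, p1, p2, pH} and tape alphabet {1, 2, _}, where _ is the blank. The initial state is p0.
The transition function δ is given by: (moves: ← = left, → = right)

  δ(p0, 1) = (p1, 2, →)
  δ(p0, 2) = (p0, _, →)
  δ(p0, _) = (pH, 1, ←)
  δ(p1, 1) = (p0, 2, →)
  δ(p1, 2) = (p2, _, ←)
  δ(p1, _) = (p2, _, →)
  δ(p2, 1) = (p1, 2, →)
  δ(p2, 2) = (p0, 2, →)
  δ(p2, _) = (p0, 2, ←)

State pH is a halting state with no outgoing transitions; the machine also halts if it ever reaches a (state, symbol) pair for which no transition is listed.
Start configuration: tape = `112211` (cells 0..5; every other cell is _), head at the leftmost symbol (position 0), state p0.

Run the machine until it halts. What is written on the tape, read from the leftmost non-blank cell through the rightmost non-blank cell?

22__221

p0 | [1]12211_   read 1 → write 2, move →, go to p1
p1 | 2[1]2211_   read 1 → write 2, move →, go to p0
p0 | 22[2]211_   read 2 → write _, move →, go to p0
p0 | 22_[2]11_   read 2 → write _, move →, go to p0
p0 | 22__[1]1_   read 1 → write 2, move →, go to p1
p1 | 22__2[1]_   read 1 → write 2, move →, go to p0
p0 | 22__22[_]   read _ → write 1, move ←, go to pH
pH | 22__2[2]1
The non-blank tape span at halt is 22__221.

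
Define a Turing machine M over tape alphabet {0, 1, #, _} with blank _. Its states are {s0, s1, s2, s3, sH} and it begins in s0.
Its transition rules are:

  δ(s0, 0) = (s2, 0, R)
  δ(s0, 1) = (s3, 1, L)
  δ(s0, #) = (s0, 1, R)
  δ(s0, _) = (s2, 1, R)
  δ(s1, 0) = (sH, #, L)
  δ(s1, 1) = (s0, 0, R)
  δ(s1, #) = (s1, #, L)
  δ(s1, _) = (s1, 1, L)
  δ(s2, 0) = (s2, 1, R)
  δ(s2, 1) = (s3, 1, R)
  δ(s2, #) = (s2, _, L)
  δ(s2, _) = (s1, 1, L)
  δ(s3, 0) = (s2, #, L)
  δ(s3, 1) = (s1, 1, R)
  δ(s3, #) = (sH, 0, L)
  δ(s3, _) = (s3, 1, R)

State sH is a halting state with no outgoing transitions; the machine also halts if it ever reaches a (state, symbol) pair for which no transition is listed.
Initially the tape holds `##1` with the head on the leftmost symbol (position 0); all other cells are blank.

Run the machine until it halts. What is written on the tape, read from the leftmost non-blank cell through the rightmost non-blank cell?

111101

s0 | [#]#1___   read # → write 1, move R, go to s0
s0 | 1[#]1___   read # → write 1, move R, go to s0
s0 | 11[1]___   read 1 → write 1, move L, go to s3
s3 | 1[1]1___   read 1 → write 1, move R, go to s1
s1 | 11[1]___   read 1 → write 0, move R, go to s0
s0 | 110[_]__   read _ → write 1, move R, go to s2
s2 | 1101[_]_   read _ → write 1, move L, go to s1
s1 | 110[1]1_   read 1 → write 0, move R, go to s0
s0 | 1100[1]_   read 1 → write 1, move L, go to s3
s3 | 110[0]1_   read 0 → write #, move L, go to s2
s2 | 11[0]#1_   read 0 → write 1, move R, go to s2
s2 | 111[#]1_   read # → write _, move L, go to s2
s2 | 11[1]_1_   read 1 → write 1, move R, go to s3
s3 | 111[_]1_   read _ → write 1, move R, go to s3
s3 | 1111[1]_   read 1 → write 1, move R, go to s1
s1 | 11111[_]   read _ → write 1, move L, go to s1
s1 | 1111[1]1   read 1 → write 0, move R, go to s0
s0 | 11110[1]   read 1 → write 1, move L, go to s3
s3 | 1111[0]1   read 0 → write #, move L, go to s2
s2 | 111[1]#1   read 1 → write 1, move R, go to s3
s3 | 1111[#]1   read # → write 0, move L, go to sH
sH | 111[1]01
The non-blank tape span at halt is 111101.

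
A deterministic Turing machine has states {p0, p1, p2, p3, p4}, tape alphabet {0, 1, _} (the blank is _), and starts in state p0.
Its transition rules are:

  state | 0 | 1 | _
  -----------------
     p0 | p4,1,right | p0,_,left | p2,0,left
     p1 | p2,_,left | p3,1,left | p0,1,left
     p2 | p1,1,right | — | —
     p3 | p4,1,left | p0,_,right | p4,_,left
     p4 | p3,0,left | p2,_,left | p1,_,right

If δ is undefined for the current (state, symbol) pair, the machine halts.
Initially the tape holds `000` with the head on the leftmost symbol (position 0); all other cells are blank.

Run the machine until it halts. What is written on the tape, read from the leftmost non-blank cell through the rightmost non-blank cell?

state=p0 head=0 tape=[0]00__   (p0,0)→(p4,1,right)
state=p4 head=1 tape=1[0]0__   (p4,0)→(p3,0,left)
state=p3 head=0 tape=[1]00__   (p3,1)→(p0,_,right)
state=p0 head=1 tape=_[0]0__   (p0,0)→(p4,1,right)
state=p4 head=2 tape=_1[0]__   (p4,0)→(p3,0,left)
state=p3 head=1 tape=_[1]0__   (p3,1)→(p0,_,right)
state=p0 head=2 tape=__[0]__   (p0,0)→(p4,1,right)
state=p4 head=3 tape=__1[_]_   (p4,_)→(p1,_,right)
state=p1 head=4 tape=__1_[_]   (p1,_)→(p0,1,left)
state=p0 head=3 tape=__1[_]1   (p0,_)→(p2,0,left)
state=p2 head=2 tape=__[1]01
The non-blank tape span at halt is 101.

101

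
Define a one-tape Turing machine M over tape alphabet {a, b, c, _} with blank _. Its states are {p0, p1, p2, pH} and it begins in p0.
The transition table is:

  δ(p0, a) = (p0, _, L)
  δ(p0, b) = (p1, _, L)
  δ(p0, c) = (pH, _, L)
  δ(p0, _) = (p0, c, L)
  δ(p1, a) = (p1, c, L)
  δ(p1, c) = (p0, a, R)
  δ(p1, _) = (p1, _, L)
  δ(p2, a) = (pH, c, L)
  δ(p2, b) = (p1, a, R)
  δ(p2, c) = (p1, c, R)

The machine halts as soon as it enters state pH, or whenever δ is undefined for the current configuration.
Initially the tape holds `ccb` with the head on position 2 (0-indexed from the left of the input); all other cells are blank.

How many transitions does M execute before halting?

5

p0 | _cc[b]   read b → write _, move L, go to p1
p1 | _c[c]_   read c → write a, move R, go to p0
p0 | _ca[_]   read _ → write c, move L, go to p0
p0 | _c[a]c   read a → write _, move L, go to p0
p0 | _[c]_c   read c → write _, move L, go to pH
pH | [_]__c
M halts after 5 transitions.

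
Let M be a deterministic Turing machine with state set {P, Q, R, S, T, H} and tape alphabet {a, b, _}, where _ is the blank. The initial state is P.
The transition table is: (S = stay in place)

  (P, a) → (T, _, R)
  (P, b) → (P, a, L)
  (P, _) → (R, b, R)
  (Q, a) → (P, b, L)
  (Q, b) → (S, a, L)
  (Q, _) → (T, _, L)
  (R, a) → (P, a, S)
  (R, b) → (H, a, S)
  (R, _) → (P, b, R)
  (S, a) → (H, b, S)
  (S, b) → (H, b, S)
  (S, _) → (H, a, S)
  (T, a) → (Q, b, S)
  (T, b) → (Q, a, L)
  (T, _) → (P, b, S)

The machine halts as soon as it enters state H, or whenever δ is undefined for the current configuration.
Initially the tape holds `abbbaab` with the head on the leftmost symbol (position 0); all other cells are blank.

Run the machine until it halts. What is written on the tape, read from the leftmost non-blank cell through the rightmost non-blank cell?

bbaabbaab

state=P head=0 tape=__[a]bbbaab   (P,a)→(T,_,R)
state=T head=1 tape=___[b]bbaab   (T,b)→(Q,a,L)
state=Q head=0 tape=__[_]abbaab   (Q,_)→(T,_,L)
state=T head=-1 tape=_[_]_abbaab   (T,_)→(P,b,S)
state=P head=-1 tape=_[b]_abbaab   (P,b)→(P,a,L)
state=P head=-2 tape=[_]a_abbaab   (P,_)→(R,b,R)
state=R head=-1 tape=b[a]_abbaab   (R,a)→(P,a,S)
state=P head=-1 tape=b[a]_abbaab   (P,a)→(T,_,R)
state=T head=0 tape=b_[_]abbaab   (T,_)→(P,b,S)
state=P head=0 tape=b_[b]abbaab   (P,b)→(P,a,L)
state=P head=-1 tape=b[_]aabbaab   (P,_)→(R,b,R)
state=R head=0 tape=bb[a]abbaab   (R,a)→(P,a,S)
state=P head=0 tape=bb[a]abbaab   (P,a)→(T,_,R)
state=T head=1 tape=bb_[a]bbaab   (T,a)→(Q,b,S)
state=Q head=1 tape=bb_[b]bbaab   (Q,b)→(S,a,L)
state=S head=0 tape=bb[_]abbaab   (S,_)→(H,a,S)
state=H head=0 tape=bb[a]abbaab
The non-blank tape span at halt is bbaabbaab.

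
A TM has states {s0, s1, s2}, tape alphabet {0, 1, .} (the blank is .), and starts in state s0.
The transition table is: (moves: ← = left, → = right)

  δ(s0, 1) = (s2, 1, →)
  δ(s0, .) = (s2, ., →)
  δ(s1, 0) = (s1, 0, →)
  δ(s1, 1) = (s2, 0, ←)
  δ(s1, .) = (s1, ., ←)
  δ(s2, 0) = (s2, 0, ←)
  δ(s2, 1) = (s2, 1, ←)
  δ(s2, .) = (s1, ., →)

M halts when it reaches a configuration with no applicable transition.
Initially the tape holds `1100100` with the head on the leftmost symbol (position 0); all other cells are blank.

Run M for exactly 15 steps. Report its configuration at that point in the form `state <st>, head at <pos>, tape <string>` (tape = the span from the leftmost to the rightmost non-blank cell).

state s2, head at 3, tape 0000000

s0 | .[1]100100   read 1 → write 1, move →, go to s2
s2 | .1[1]00100   read 1 → write 1, move ←, go to s2
s2 | .[1]100100   read 1 → write 1, move ←, go to s2
s2 | [.]1100100   read . → write ., move →, go to s1
s1 | .[1]100100   read 1 → write 0, move ←, go to s2
s2 | [.]0100100   read . → write ., move →, go to s1
s1 | .[0]100100   read 0 → write 0, move →, go to s1
s1 | .0[1]00100   read 1 → write 0, move ←, go to s2
s2 | .[0]000100   read 0 → write 0, move ←, go to s2
s2 | [.]0000100   read . → write ., move →, go to s1
s1 | .[0]000100   read 0 → write 0, move →, go to s1
s1 | .0[0]00100   read 0 → write 0, move →, go to s1
s1 | .00[0]0100   read 0 → write 0, move →, go to s1
s1 | .000[0]100   read 0 → write 0, move →, go to s1
s1 | .0000[1]00   read 1 → write 0, move ←, go to s2
s2 | .000[0]000
After 15 steps: state s2, head at 3, tape 0000000.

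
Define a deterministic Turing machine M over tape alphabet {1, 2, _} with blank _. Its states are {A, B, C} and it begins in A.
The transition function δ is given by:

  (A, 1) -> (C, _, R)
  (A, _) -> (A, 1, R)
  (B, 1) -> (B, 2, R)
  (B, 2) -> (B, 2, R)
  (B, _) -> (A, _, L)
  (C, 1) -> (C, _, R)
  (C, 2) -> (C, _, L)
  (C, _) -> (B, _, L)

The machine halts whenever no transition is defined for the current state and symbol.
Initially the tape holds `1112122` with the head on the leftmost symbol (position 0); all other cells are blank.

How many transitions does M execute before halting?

15

A | [1]112122   read 1 → write _, move R, go to C
C | _[1]12122   read 1 → write _, move R, go to C
C | __[1]2122   read 1 → write _, move R, go to C
C | ___[2]122   read 2 → write _, move L, go to C
C | __[_]_122   read _ → write _, move L, go to B
B | _[_]__122   read _ → write _, move L, go to A
A | [_]___122   read _ → write 1, move R, go to A
A | 1[_]__122   read _ → write 1, move R, go to A
A | 11[_]_122   read _ → write 1, move R, go to A
A | 111[_]122   read _ → write 1, move R, go to A
A | 1111[1]22   read 1 → write _, move R, go to C
C | 1111_[2]2   read 2 → write _, move L, go to C
C | 1111[_]_2   read _ → write _, move L, go to B
B | 111[1]__2   read 1 → write 2, move R, go to B
B | 1112[_]_2   read _ → write _, move L, go to A
A | 111[2]__2
M halts after 15 transitions.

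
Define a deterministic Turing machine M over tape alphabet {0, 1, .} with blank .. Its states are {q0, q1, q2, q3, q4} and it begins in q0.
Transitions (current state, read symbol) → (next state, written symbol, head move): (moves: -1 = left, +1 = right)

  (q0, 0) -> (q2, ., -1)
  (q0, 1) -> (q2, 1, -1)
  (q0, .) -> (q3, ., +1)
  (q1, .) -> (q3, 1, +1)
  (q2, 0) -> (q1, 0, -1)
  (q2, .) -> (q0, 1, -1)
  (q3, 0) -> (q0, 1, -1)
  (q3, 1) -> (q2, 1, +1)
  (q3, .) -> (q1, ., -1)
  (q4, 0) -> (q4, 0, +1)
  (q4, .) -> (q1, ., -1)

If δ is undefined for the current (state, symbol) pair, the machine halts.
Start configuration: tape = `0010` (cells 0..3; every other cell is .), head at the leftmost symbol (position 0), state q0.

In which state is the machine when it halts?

q2

q0 | ...[0]010   read 0 → write ., move -1, go to q2
q2 | ..[.].010   read . → write 1, move -1, go to q0
q0 | .[.]1.010   read . → write ., move +1, go to q3
q3 | ..[1].010   read 1 → write 1, move +1, go to q2
q2 | ..1[.]010   read . → write 1, move -1, go to q0
q0 | ..[1]1010   read 1 → write 1, move -1, go to q2
q2 | .[.]11010   read . → write 1, move -1, go to q0
q0 | [.]111010   read . → write ., move +1, go to q3
q3 | .[1]11010   read 1 → write 1, move +1, go to q2
q2 | .1[1]1010
No transition is defined for (q2, 1); M halts in state q2.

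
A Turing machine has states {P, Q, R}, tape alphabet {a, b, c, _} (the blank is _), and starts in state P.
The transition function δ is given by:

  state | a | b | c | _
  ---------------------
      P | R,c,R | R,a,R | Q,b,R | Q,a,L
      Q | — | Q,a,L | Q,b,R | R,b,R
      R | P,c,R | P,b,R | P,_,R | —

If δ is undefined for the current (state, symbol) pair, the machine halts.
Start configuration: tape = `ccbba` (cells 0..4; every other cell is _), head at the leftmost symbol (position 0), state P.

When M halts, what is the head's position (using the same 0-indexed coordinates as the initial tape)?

5

state=P head=0 tape=_[c]cbba_   (P,c)→(Q,b,R)
state=Q head=1 tape=_b[c]bba_   (Q,c)→(Q,b,R)
state=Q head=2 tape=_bb[b]ba_   (Q,b)→(Q,a,L)
state=Q head=1 tape=_b[b]aba_   (Q,b)→(Q,a,L)
state=Q head=0 tape=_[b]aaba_   (Q,b)→(Q,a,L)
state=Q head=-1 tape=[_]aaaba_   (Q,_)→(R,b,R)
state=R head=0 tape=b[a]aaba_   (R,a)→(P,c,R)
state=P head=1 tape=bc[a]aba_   (P,a)→(R,c,R)
state=R head=2 tape=bcc[a]ba_   (R,a)→(P,c,R)
state=P head=3 tape=bccc[b]a_   (P,b)→(R,a,R)
state=R head=4 tape=bccca[a]_   (R,a)→(P,c,R)
state=P head=5 tape=bcccac[_]   (P,_)→(Q,a,L)
state=Q head=4 tape=bccca[c]a   (Q,c)→(Q,b,R)
state=Q head=5 tape=bcccab[a]
At halt the head is at cell 5.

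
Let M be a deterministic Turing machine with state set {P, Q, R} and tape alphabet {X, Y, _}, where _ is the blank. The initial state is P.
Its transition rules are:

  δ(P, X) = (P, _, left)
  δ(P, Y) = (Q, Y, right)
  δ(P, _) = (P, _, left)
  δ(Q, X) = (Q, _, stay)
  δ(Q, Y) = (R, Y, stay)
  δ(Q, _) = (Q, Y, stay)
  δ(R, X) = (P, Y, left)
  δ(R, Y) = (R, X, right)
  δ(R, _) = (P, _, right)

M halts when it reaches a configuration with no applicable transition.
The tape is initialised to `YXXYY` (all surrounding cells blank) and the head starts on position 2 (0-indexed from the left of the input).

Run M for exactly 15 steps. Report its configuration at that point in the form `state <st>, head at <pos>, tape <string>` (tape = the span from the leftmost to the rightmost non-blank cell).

state Q, head at 4, tape YX_Y

state=P head=2 tape=YX[X]YY__   (P,X)→(P,_,left)
state=P head=1 tape=Y[X]_YY__   (P,X)→(P,_,left)
state=P head=0 tape=[Y]__YY__   (P,Y)→(Q,Y,right)
state=Q head=1 tape=Y[_]_YY__   (Q,_)→(Q,Y,stay)
state=Q head=1 tape=Y[Y]_YY__   (Q,Y)→(R,Y,stay)
state=R head=1 tape=Y[Y]_YY__   (R,Y)→(R,X,right)
state=R head=2 tape=YX[_]YY__   (R,_)→(P,_,right)
state=P head=3 tape=YX_[Y]Y__   (P,Y)→(Q,Y,right)
state=Q head=4 tape=YX_Y[Y]__   (Q,Y)→(R,Y,stay)
state=R head=4 tape=YX_Y[Y]__   (R,Y)→(R,X,right)
state=R head=5 tape=YX_YX[_]_   (R,_)→(P,_,right)
state=P head=6 tape=YX_YX_[_]   (P,_)→(P,_,left)
state=P head=5 tape=YX_YX[_]_   (P,_)→(P,_,left)
state=P head=4 tape=YX_Y[X]__   (P,X)→(P,_,left)
state=P head=3 tape=YX_[Y]___   (P,Y)→(Q,Y,right)
state=Q head=4 tape=YX_Y[_]__
After 15 steps: state Q, head at 4, tape YX_Y.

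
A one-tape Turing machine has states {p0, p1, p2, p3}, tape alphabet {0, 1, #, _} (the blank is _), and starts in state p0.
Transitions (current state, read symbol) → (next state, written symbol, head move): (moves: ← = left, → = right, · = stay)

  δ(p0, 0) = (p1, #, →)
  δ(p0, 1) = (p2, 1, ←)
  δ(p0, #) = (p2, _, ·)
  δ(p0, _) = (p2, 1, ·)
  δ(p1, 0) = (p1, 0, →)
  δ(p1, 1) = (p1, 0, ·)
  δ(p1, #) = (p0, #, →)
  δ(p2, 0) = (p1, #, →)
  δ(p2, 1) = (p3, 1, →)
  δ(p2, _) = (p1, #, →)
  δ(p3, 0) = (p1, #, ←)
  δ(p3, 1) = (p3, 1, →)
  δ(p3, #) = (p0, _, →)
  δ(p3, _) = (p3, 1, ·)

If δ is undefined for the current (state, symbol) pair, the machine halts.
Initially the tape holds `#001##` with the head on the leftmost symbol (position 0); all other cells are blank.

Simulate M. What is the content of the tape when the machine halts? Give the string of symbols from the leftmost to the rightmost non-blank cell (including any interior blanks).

state=p0 head=0 tape=[#]001##_   (p0,#)→(p2,_,·)
state=p2 head=0 tape=[_]001##_   (p2,_)→(p1,#,→)
state=p1 head=1 tape=#[0]01##_   (p1,0)→(p1,0,→)
state=p1 head=2 tape=#0[0]1##_   (p1,0)→(p1,0,→)
state=p1 head=3 tape=#00[1]##_   (p1,1)→(p1,0,·)
state=p1 head=3 tape=#00[0]##_   (p1,0)→(p1,0,→)
state=p1 head=4 tape=#000[#]#_   (p1,#)→(p0,#,→)
state=p0 head=5 tape=#000#[#]_   (p0,#)→(p2,_,·)
state=p2 head=5 tape=#000#[_]_   (p2,_)→(p1,#,→)
state=p1 head=6 tape=#000##[_]
The non-blank tape span at halt is #000##.

#000##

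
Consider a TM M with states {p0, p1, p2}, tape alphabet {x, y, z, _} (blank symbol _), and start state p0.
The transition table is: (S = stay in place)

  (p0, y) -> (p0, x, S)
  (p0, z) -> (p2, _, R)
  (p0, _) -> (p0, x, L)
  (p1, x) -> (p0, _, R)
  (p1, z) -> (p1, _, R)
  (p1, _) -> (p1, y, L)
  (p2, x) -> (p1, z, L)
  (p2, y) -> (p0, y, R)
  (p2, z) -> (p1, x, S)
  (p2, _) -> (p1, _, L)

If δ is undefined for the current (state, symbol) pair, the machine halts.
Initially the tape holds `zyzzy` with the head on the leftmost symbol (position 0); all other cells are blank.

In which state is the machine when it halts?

p0

p0 | [z]yzzy   read z → write _, move R, go to p2
p2 | _[y]zzy   read y → write y, move R, go to p0
p0 | _y[z]zy   read z → write _, move R, go to p2
p2 | _y_[z]y   read z → write x, move S, go to p1
p1 | _y_[x]y   read x → write _, move R, go to p0
p0 | _y__[y]   read y → write x, move S, go to p0
p0 | _y__[x]
No transition is defined for (p0, x); M halts in state p0.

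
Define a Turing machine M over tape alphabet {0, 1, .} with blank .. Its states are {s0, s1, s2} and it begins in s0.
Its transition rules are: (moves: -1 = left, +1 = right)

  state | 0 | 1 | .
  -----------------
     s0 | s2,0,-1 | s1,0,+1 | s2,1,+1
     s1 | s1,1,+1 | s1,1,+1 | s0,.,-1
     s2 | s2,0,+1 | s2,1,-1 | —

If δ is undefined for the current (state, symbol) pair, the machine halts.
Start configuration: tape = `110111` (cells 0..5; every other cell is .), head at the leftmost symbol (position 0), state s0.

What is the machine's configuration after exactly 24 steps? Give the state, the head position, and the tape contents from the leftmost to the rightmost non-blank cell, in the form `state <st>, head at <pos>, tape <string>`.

state s2, head at 0, tape 011110

state=s0 head=0 tape=[1]10111.   (s0,1)→(s1,0,+1)
state=s1 head=1 tape=0[1]0111.   (s1,1)→(s1,1,+1)
state=s1 head=2 tape=01[0]111.   (s1,0)→(s1,1,+1)
state=s1 head=3 tape=011[1]11.   (s1,1)→(s1,1,+1)
state=s1 head=4 tape=0111[1]1.   (s1,1)→(s1,1,+1)
state=s1 head=5 tape=01111[1].   (s1,1)→(s1,1,+1)
state=s1 head=6 tape=011111[.]   (s1,.)→(s0,.,-1)
state=s0 head=5 tape=01111[1].   (s0,1)→(s1,0,+1)
state=s1 head=6 tape=011110[.]   (s1,.)→(s0,.,-1)
state=s0 head=5 tape=01111[0].   (s0,0)→(s2,0,-1)
state=s2 head=4 tape=0111[1]0.   (s2,1)→(s2,1,-1)
state=s2 head=3 tape=011[1]10.   (s2,1)→(s2,1,-1)
state=s2 head=2 tape=01[1]110.   (s2,1)→(s2,1,-1)
state=s2 head=1 tape=0[1]1110.   (s2,1)→(s2,1,-1)
state=s2 head=0 tape=[0]11110.   (s2,0)→(s2,0,+1)
state=s2 head=1 tape=0[1]1110.   (s2,1)→(s2,1,-1)
state=s2 head=0 tape=[0]11110.   (s2,0)→(s2,0,+1)
state=s2 head=1 tape=0[1]1110.   (s2,1)→(s2,1,-1)
state=s2 head=0 tape=[0]11110.   (s2,0)→(s2,0,+1)
state=s2 head=1 tape=0[1]1110.   (s2,1)→(s2,1,-1)
state=s2 head=0 tape=[0]11110.   (s2,0)→(s2,0,+1)
state=s2 head=1 tape=0[1]1110.   (s2,1)→(s2,1,-1)
state=s2 head=0 tape=[0]11110.   (s2,0)→(s2,0,+1)
state=s2 head=1 tape=0[1]1110.   (s2,1)→(s2,1,-1)
state=s2 head=0 tape=[0]11110.
After 24 steps: state s2, head at 0, tape 011110.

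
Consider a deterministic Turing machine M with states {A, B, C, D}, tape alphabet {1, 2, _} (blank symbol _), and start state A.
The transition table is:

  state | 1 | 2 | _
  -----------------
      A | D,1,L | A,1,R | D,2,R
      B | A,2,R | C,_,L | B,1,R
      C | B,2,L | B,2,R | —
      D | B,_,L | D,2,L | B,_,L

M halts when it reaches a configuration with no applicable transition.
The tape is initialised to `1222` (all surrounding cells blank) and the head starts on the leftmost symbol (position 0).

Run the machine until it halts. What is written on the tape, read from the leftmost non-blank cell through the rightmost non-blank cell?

state=A head=0 tape=___[1]222__   (A,1)→(D,1,L)
state=D head=-1 tape=__[_]1222__   (D,_)→(B,_,L)
state=B head=-2 tape=_[_]_1222__   (B,_)→(B,1,R)
state=B head=-1 tape=_1[_]1222__   (B,_)→(B,1,R)
state=B head=0 tape=_11[1]222__   (B,1)→(A,2,R)
state=A head=1 tape=_112[2]22__   (A,2)→(A,1,R)
state=A head=2 tape=_1121[2]2__   (A,2)→(A,1,R)
state=A head=3 tape=_11211[2]__   (A,2)→(A,1,R)
state=A head=4 tape=_112111[_]_   (A,_)→(D,2,R)
state=D head=5 tape=_1121112[_]   (D,_)→(B,_,L)
state=B head=4 tape=_112111[2]_   (B,2)→(C,_,L)
state=C head=3 tape=_11211[1]__   (C,1)→(B,2,L)
state=B head=2 tape=_1121[1]2__   (B,1)→(A,2,R)
state=A head=3 tape=_11212[2]__   (A,2)→(A,1,R)
state=A head=4 tape=_112121[_]_   (A,_)→(D,2,R)
state=D head=5 tape=_1121212[_]   (D,_)→(B,_,L)
state=B head=4 tape=_112121[2]_   (B,2)→(C,_,L)
state=C head=3 tape=_11212[1]__   (C,1)→(B,2,L)
state=B head=2 tape=_1121[2]2__   (B,2)→(C,_,L)
state=C head=1 tape=_112[1]_2__   (C,1)→(B,2,L)
state=B head=0 tape=_11[2]2_2__   (B,2)→(C,_,L)
state=C head=-1 tape=_1[1]_2_2__   (C,1)→(B,2,L)
state=B head=-2 tape=_[1]2_2_2__   (B,1)→(A,2,R)
state=A head=-1 tape=_2[2]_2_2__   (A,2)→(A,1,R)
state=A head=0 tape=_21[_]2_2__   (A,_)→(D,2,R)
state=D head=1 tape=_212[2]_2__   (D,2)→(D,2,L)
state=D head=0 tape=_21[2]2_2__   (D,2)→(D,2,L)
state=D head=-1 tape=_2[1]22_2__   (D,1)→(B,_,L)
state=B head=-2 tape=_[2]_22_2__   (B,2)→(C,_,L)
state=C head=-3 tape=[_]__22_2__
The non-blank tape span at halt is 22_2.

22_2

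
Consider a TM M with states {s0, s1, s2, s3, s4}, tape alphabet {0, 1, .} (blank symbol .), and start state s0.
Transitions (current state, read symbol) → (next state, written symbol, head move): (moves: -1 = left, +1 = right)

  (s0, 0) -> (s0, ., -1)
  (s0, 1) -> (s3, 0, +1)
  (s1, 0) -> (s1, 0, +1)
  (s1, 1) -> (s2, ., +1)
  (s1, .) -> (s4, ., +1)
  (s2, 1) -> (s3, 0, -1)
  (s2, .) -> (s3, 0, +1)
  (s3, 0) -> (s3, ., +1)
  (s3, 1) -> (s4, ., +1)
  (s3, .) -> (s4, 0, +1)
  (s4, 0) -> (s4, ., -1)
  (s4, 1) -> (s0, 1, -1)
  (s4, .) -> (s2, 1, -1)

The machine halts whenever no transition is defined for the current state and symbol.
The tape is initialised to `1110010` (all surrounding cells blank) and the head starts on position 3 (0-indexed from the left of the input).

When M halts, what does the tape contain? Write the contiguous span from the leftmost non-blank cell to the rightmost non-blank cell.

state=s0 head=3 tape=111[0]010   (s0,0)→(s0,.,-1)
state=s0 head=2 tape=11[1].010   (s0,1)→(s3,0,+1)
state=s3 head=3 tape=110[.]010   (s3,.)→(s4,0,+1)
state=s4 head=4 tape=1100[0]10   (s4,0)→(s4,.,-1)
state=s4 head=3 tape=110[0].10   (s4,0)→(s4,.,-1)
state=s4 head=2 tape=11[0]..10   (s4,0)→(s4,.,-1)
state=s4 head=1 tape=1[1]...10   (s4,1)→(s0,1,-1)
state=s0 head=0 tape=[1]1...10   (s0,1)→(s3,0,+1)
state=s3 head=1 tape=0[1]...10   (s3,1)→(s4,.,+1)
state=s4 head=2 tape=0.[.]..10   (s4,.)→(s2,1,-1)
state=s2 head=1 tape=0[.]1..10   (s2,.)→(s3,0,+1)
state=s3 head=2 tape=00[1]..10   (s3,1)→(s4,.,+1)
state=s4 head=3 tape=00.[.].10   (s4,.)→(s2,1,-1)
state=s2 head=2 tape=00[.]1.10   (s2,.)→(s3,0,+1)
state=s3 head=3 tape=000[1].10   (s3,1)→(s4,.,+1)
state=s4 head=4 tape=000.[.]10   (s4,.)→(s2,1,-1)
state=s2 head=3 tape=000[.]110   (s2,.)→(s3,0,+1)
state=s3 head=4 tape=0000[1]10   (s3,1)→(s4,.,+1)
state=s4 head=5 tape=0000.[1]0   (s4,1)→(s0,1,-1)
state=s0 head=4 tape=0000[.]10
The non-blank tape span at halt is 0000.10.

0000.10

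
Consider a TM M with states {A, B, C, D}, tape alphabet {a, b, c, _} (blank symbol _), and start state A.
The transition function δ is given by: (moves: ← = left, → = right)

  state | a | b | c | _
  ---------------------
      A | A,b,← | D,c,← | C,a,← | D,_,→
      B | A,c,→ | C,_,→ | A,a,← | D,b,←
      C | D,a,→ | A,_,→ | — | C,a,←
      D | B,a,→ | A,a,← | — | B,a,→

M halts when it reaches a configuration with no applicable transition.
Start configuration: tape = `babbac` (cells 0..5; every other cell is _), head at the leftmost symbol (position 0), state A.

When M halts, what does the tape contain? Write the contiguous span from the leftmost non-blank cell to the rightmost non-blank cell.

aa_aa_c

state=A head=0 tape=__[b]abbac   (A,b)→(D,c,←)
state=D head=-1 tape=_[_]cabbac   (D,_)→(B,a,→)
state=B head=0 tape=_a[c]abbac   (B,c)→(A,a,←)
state=A head=-1 tape=_[a]aabbac   (A,a)→(A,b,←)
state=A head=-2 tape=[_]baabbac   (A,_)→(D,_,→)
state=D head=-1 tape=_[b]aabbac   (D,b)→(A,a,←)
state=A head=-2 tape=[_]aaabbac   (A,_)→(D,_,→)
state=D head=-1 tape=_[a]aabbac   (D,a)→(B,a,→)
state=B head=0 tape=_a[a]abbac   (B,a)→(A,c,→)
state=A head=1 tape=_ac[a]bbac   (A,a)→(A,b,←)
state=A head=0 tape=_a[c]bbbac   (A,c)→(C,a,←)
state=C head=-1 tape=_[a]abbbac   (C,a)→(D,a,→)
state=D head=0 tape=_a[a]bbbac   (D,a)→(B,a,→)
state=B head=1 tape=_aa[b]bbac   (B,b)→(C,_,→)
state=C head=2 tape=_aa_[b]bac   (C,b)→(A,_,→)
state=A head=3 tape=_aa__[b]ac   (A,b)→(D,c,←)
state=D head=2 tape=_aa_[_]cac   (D,_)→(B,a,→)
state=B head=3 tape=_aa_a[c]ac   (B,c)→(A,a,←)
state=A head=2 tape=_aa_[a]aac   (A,a)→(A,b,←)
state=A head=1 tape=_aa[_]baac   (A,_)→(D,_,→)
state=D head=2 tape=_aa_[b]aac   (D,b)→(A,a,←)
state=A head=1 tape=_aa[_]aaac   (A,_)→(D,_,→)
state=D head=2 tape=_aa_[a]aac   (D,a)→(B,a,→)
state=B head=3 tape=_aa_a[a]ac   (B,a)→(A,c,→)
state=A head=4 tape=_aa_ac[a]c   (A,a)→(A,b,←)
state=A head=3 tape=_aa_a[c]bc   (A,c)→(C,a,←)
state=C head=2 tape=_aa_[a]abc   (C,a)→(D,a,→)
state=D head=3 tape=_aa_a[a]bc   (D,a)→(B,a,→)
state=B head=4 tape=_aa_aa[b]c   (B,b)→(C,_,→)
state=C head=5 tape=_aa_aa_[c]
The non-blank tape span at halt is aa_aa_c.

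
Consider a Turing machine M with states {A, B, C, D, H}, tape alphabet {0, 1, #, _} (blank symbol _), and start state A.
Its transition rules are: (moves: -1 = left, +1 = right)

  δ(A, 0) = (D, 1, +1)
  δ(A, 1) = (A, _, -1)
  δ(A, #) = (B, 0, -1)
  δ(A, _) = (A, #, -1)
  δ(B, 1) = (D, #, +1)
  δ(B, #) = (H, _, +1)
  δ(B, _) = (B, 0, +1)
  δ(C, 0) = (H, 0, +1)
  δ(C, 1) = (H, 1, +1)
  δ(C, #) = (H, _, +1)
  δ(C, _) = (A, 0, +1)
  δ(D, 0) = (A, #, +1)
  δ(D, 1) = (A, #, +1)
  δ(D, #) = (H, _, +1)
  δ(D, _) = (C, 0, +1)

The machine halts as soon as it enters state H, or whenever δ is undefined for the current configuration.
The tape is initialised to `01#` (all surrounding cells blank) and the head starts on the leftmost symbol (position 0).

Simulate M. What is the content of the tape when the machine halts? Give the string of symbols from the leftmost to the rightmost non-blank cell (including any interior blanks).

A | [0]1#   read 0 → write 1, move +1, go to D
D | 1[1]#   read 1 → write #, move +1, go to A
A | 1#[#]   read # → write 0, move -1, go to B
B | 1[#]0   read # → write _, move +1, go to H
H | 1_[0]
The non-blank tape span at halt is 1_0.

1_0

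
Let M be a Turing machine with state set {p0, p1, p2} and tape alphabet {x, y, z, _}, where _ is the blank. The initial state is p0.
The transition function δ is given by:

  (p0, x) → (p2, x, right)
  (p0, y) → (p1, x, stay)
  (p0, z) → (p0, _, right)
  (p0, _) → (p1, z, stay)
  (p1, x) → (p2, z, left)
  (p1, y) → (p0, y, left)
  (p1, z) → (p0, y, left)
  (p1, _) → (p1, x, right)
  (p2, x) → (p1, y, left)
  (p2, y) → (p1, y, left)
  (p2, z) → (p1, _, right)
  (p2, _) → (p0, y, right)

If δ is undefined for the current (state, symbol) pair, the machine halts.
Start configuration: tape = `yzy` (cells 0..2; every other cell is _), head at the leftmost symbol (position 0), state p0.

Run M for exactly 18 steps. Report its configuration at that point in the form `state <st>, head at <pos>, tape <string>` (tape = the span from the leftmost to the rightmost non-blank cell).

p0 | _[y]zy_   read y → write x, move stay, go to p1
p1 | _[x]zy_   read x → write z, move left, go to p2
p2 | [_]zzy_   read _ → write y, move right, go to p0
p0 | y[z]zy_   read z → write _, move right, go to p0
p0 | y_[z]y_   read z → write _, move right, go to p0
p0 | y__[y]_   read y → write x, move stay, go to p1
p1 | y__[x]_   read x → write z, move left, go to p2
p2 | y_[_]z_   read _ → write y, move right, go to p0
p0 | y_y[z]_   read z → write _, move right, go to p0
p0 | y_y_[_]   read _ → write z, move stay, go to p1
p1 | y_y_[z]   read z → write y, move left, go to p0
p0 | y_y[_]y   read _ → write z, move stay, go to p1
p1 | y_y[z]y   read z → write y, move left, go to p0
p0 | y_[y]yy   read y → write x, move stay, go to p1
p1 | y_[x]yy   read x → write z, move left, go to p2
p2 | y[_]zyy   read _ → write y, move right, go to p0
p0 | yy[z]yy   read z → write _, move right, go to p0
p0 | yy_[y]y   read y → write x, move stay, go to p1
p1 | yy_[x]y
After 18 steps: state p1, head at 2, tape yy_xy.

state p1, head at 2, tape yy_xy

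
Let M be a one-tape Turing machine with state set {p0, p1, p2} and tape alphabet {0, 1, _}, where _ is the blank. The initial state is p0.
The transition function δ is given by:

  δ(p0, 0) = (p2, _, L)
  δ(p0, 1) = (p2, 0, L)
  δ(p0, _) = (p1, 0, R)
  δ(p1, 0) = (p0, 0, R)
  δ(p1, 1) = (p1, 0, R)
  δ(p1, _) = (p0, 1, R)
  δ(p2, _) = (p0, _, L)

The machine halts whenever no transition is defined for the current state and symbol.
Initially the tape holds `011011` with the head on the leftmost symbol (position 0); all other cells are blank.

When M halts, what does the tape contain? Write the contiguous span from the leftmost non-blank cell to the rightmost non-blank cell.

p0 | __[0]11011   read 0 → write _, move L, go to p2
p2 | _[_]_11011   read _ → write _, move L, go to p0
p0 | [_]__11011   read _ → write 0, move R, go to p1
p1 | 0[_]_11011   read _ → write 1, move R, go to p0
p0 | 01[_]11011   read _ → write 0, move R, go to p1
p1 | 010[1]1011   read 1 → write 0, move R, go to p1
p1 | 0100[1]011   read 1 → write 0, move R, go to p1
p1 | 01000[0]11   read 0 → write 0, move R, go to p0
p0 | 010000[1]1   read 1 → write 0, move L, go to p2
p2 | 01000[0]01
The non-blank tape span at halt is 01000001.

01000001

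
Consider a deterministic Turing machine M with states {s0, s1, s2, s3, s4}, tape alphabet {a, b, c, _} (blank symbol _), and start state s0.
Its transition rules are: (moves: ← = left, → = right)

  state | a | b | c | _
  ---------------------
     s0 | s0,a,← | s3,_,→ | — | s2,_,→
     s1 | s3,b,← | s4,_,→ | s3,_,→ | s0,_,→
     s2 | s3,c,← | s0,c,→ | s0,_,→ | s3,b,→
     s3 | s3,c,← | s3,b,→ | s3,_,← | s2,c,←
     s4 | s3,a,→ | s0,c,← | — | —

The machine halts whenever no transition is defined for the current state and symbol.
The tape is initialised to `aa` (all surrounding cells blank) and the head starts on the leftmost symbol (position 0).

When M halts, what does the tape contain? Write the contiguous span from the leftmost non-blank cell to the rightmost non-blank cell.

state=s0 head=0 tape=__[a]a   (s0,a)→(s0,a,←)
state=s0 head=-1 tape=_[_]aa   (s0,_)→(s2,_,→)
state=s2 head=0 tape=__[a]a   (s2,a)→(s3,c,←)
state=s3 head=-1 tape=_[_]ca   (s3,_)→(s2,c,←)
state=s2 head=-2 tape=[_]cca   (s2,_)→(s3,b,→)
state=s3 head=-1 tape=b[c]ca   (s3,c)→(s3,_,←)
state=s3 head=-2 tape=[b]_ca   (s3,b)→(s3,b,→)
state=s3 head=-1 tape=b[_]ca   (s3,_)→(s2,c,←)
state=s2 head=-2 tape=[b]cca   (s2,b)→(s0,c,→)
state=s0 head=-1 tape=c[c]ca
The non-blank tape span at halt is ccca.

ccca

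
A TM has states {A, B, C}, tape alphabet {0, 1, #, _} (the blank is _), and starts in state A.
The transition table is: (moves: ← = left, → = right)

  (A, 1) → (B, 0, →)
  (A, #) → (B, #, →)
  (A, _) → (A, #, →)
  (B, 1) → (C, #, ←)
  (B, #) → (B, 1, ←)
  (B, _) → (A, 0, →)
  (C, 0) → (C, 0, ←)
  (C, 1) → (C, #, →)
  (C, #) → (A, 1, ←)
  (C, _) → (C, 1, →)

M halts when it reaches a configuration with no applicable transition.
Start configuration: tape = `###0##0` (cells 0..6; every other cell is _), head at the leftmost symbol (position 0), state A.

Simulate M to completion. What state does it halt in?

A | ___[#]##0##0   read # → write #, move →, go to B
B | ___#[#]#0##0   read # → write 1, move ←, go to B
B | ___[#]1#0##0   read # → write 1, move ←, go to B
B | __[_]11#0##0   read _ → write 0, move →, go to A
A | __0[1]1#0##0   read 1 → write 0, move →, go to B
B | __00[1]#0##0   read 1 → write #, move ←, go to C
C | __0[0]##0##0   read 0 → write 0, move ←, go to C
C | __[0]0##0##0   read 0 → write 0, move ←, go to C
C | _[_]00##0##0   read _ → write 1, move →, go to C
C | _1[0]0##0##0   read 0 → write 0, move ←, go to C
C | _[1]00##0##0   read 1 → write #, move →, go to C
C | _#[0]0##0##0   read 0 → write 0, move ←, go to C
C | _[#]00##0##0   read # → write 1, move ←, go to A
A | [_]100##0##0   read _ → write #, move →, go to A
A | #[1]00##0##0   read 1 → write 0, move →, go to B
B | #0[0]0##0##0
No transition is defined for (B, 0); M halts in state B.

B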